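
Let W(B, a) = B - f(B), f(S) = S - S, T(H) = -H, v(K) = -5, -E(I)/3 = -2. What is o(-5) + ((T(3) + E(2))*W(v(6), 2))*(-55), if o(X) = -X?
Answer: 830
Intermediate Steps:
E(I) = 6 (E(I) = -3*(-2) = 6)
f(S) = 0
W(B, a) = B (W(B, a) = B - 1*0 = B + 0 = B)
o(-5) + ((T(3) + E(2))*W(v(6), 2))*(-55) = -1*(-5) + ((-1*3 + 6)*(-5))*(-55) = 5 + ((-3 + 6)*(-5))*(-55) = 5 + (3*(-5))*(-55) = 5 - 15*(-55) = 5 + 825 = 830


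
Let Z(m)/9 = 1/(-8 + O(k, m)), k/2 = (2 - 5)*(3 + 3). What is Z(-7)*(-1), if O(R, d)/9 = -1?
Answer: 9/17 ≈ 0.52941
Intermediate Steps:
k = -36 (k = 2*((2 - 5)*(3 + 3)) = 2*(-3*6) = 2*(-18) = -36)
O(R, d) = -9 (O(R, d) = 9*(-1) = -9)
Z(m) = -9/17 (Z(m) = 9/(-8 - 9) = 9/(-17) = 9*(-1/17) = -9/17)
Z(-7)*(-1) = -9/17*(-1) = 9/17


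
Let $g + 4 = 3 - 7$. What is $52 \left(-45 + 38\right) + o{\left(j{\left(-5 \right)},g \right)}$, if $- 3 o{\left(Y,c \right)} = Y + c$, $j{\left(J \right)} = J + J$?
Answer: $-358$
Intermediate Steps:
$j{\left(J \right)} = 2 J$
$g = -8$ ($g = -4 + \left(3 - 7\right) = -4 - 4 = -8$)
$o{\left(Y,c \right)} = - \frac{Y}{3} - \frac{c}{3}$ ($o{\left(Y,c \right)} = - \frac{Y + c}{3} = - \frac{Y}{3} - \frac{c}{3}$)
$52 \left(-45 + 38\right) + o{\left(j{\left(-5 \right)},g \right)} = 52 \left(-45 + 38\right) - \left(- \frac{8}{3} + \frac{2 \left(-5\right)}{3}\right) = 52 \left(-7\right) + \left(\left(- \frac{1}{3}\right) \left(-10\right) + \frac{8}{3}\right) = -364 + \left(\frac{10}{3} + \frac{8}{3}\right) = -364 + 6 = -358$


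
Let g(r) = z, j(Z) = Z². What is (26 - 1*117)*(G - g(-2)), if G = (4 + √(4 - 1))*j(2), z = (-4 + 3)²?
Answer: -1365 - 364*√3 ≈ -1995.5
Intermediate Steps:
z = 1 (z = (-1)² = 1)
g(r) = 1
G = 16 + 4*√3 (G = (4 + √(4 - 1))*2² = (4 + √3)*4 = 16 + 4*√3 ≈ 22.928)
(26 - 1*117)*(G - g(-2)) = (26 - 1*117)*((16 + 4*√3) - 1*1) = (26 - 117)*((16 + 4*√3) - 1) = -91*(15 + 4*√3) = -1365 - 364*√3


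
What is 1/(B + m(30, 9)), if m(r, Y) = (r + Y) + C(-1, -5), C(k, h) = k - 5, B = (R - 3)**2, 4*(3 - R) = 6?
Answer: 4/141 ≈ 0.028369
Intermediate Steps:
R = 3/2 (R = 3 - 1/4*6 = 3 - 3/2 = 3/2 ≈ 1.5000)
B = 9/4 (B = (3/2 - 3)**2 = (-3/2)**2 = 9/4 ≈ 2.2500)
C(k, h) = -5 + k
m(r, Y) = -6 + Y + r (m(r, Y) = (r + Y) + (-5 - 1) = (Y + r) - 6 = -6 + Y + r)
1/(B + m(30, 9)) = 1/(9/4 + (-6 + 9 + 30)) = 1/(9/4 + 33) = 1/(141/4) = 4/141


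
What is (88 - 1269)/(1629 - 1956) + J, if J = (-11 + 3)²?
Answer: 22109/327 ≈ 67.612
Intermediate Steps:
J = 64 (J = (-8)² = 64)
(88 - 1269)/(1629 - 1956) + J = (88 - 1269)/(1629 - 1956) + 64 = -1181/(-327) + 64 = -1181*(-1/327) + 64 = 1181/327 + 64 = 22109/327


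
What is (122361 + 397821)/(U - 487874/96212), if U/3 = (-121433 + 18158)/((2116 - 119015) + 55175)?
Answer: -772286839261704/76162969 ≈ -1.0140e+7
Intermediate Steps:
U = 309825/61724 (U = 3*((-121433 + 18158)/((2116 - 119015) + 55175)) = 3*(-103275/(-116899 + 55175)) = 3*(-103275/(-61724)) = 3*(-103275*(-1/61724)) = 3*(103275/61724) = 309825/61724 ≈ 5.0195)
(122361 + 397821)/(U - 487874/96212) = (122361 + 397821)/(309825/61724 - 487874/96212) = 520182/(309825/61724 - 487874*1/96212) = 520182/(309825/61724 - 243937/48106) = 520182/(-76162969/1484647372) = 520182*(-1484647372/76162969) = -772286839261704/76162969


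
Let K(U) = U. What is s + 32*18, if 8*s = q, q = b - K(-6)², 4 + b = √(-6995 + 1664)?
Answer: 571 + I*√5331/8 ≈ 571.0 + 9.1267*I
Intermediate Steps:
b = -4 + I*√5331 (b = -4 + √(-6995 + 1664) = -4 + √(-5331) = -4 + I*√5331 ≈ -4.0 + 73.014*I)
q = -40 + I*√5331 (q = (-4 + I*√5331) - 1*(-6)² = (-4 + I*√5331) - 1*36 = (-4 + I*√5331) - 36 = -40 + I*√5331 ≈ -40.0 + 73.014*I)
s = -5 + I*√5331/8 (s = (-40 + I*√5331)/8 = -5 + I*√5331/8 ≈ -5.0 + 9.1267*I)
s + 32*18 = (-5 + I*√5331/8) + 32*18 = (-5 + I*√5331/8) + 576 = 571 + I*√5331/8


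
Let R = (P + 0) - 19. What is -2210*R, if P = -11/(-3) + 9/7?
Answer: 651950/21 ≈ 31045.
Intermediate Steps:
P = 104/21 (P = -11*(-1/3) + 9*(1/7) = 11/3 + 9/7 = 104/21 ≈ 4.9524)
R = -295/21 (R = (104/21 + 0) - 19 = 104/21 - 19 = -295/21 ≈ -14.048)
-2210*R = -2210*(-295/21) = 651950/21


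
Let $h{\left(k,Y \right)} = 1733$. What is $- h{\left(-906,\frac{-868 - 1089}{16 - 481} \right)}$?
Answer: $-1733$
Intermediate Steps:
$- h{\left(-906,\frac{-868 - 1089}{16 - 481} \right)} = \left(-1\right) 1733 = -1733$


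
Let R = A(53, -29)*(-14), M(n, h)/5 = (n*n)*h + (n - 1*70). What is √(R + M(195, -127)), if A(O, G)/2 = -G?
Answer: I*√24146062 ≈ 4913.9*I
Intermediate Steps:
A(O, G) = -2*G (A(O, G) = 2*(-G) = -2*G)
M(n, h) = -350 + 5*n + 5*h*n² (M(n, h) = 5*((n*n)*h + (n - 1*70)) = 5*(n²*h + (n - 70)) = 5*(h*n² + (-70 + n)) = 5*(-70 + n + h*n²) = -350 + 5*n + 5*h*n²)
R = -812 (R = -2*(-29)*(-14) = 58*(-14) = -812)
√(R + M(195, -127)) = √(-812 + (-350 + 5*195 + 5*(-127)*195²)) = √(-812 + (-350 + 975 + 5*(-127)*38025)) = √(-812 + (-350 + 975 - 24145875)) = √(-812 - 24145250) = √(-24146062) = I*√24146062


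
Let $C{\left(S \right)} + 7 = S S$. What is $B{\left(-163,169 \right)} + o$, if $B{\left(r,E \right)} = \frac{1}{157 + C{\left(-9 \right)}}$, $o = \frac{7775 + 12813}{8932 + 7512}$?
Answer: $\frac{1193068}{949641} \approx 1.2563$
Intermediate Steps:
$C{\left(S \right)} = -7 + S^{2}$ ($C{\left(S \right)} = -7 + S S = -7 + S^{2}$)
$o = \frac{5147}{4111}$ ($o = \frac{20588}{16444} = 20588 \cdot \frac{1}{16444} = \frac{5147}{4111} \approx 1.252$)
$B{\left(r,E \right)} = \frac{1}{231}$ ($B{\left(r,E \right)} = \frac{1}{157 - \left(7 - \left(-9\right)^{2}\right)} = \frac{1}{157 + \left(-7 + 81\right)} = \frac{1}{157 + 74} = \frac{1}{231}$)
$B{\left(-163,169 \right)} + o = \frac{1}{231} + \frac{5147}{4111} = \frac{1193068}{949641}$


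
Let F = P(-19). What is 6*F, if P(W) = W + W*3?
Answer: -456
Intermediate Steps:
P(W) = 4*W (P(W) = W + 3*W = 4*W)
F = -76 (F = 4*(-19) = -76)
6*F = 6*(-76) = -456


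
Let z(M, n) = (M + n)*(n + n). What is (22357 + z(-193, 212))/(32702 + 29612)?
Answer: 30413/62314 ≈ 0.48806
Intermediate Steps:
z(M, n) = 2*n*(M + n) (z(M, n) = (M + n)*(2*n) = 2*n*(M + n))
(22357 + z(-193, 212))/(32702 + 29612) = (22357 + 2*212*(-193 + 212))/(32702 + 29612) = (22357 + 2*212*19)/62314 = (22357 + 8056)*(1/62314) = 30413*(1/62314) = 30413/62314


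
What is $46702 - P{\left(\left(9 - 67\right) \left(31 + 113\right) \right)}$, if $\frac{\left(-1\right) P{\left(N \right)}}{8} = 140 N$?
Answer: $-9307538$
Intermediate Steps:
$P{\left(N \right)} = - 1120 N$ ($P{\left(N \right)} = - 8 \cdot 140 N = - 1120 N$)
$46702 - P{\left(\left(9 - 67\right) \left(31 + 113\right) \right)} = 46702 - - 1120 \left(9 - 67\right) \left(31 + 113\right) = 46702 - - 1120 \left(\left(-58\right) 144\right) = 46702 - \left(-1120\right) \left(-8352\right) = 46702 - 9354240 = -9307538$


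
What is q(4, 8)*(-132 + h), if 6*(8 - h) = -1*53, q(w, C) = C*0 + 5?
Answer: -3455/6 ≈ -575.83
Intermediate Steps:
q(w, C) = 5 (q(w, C) = 0 + 5 = 5)
h = 101/6 (h = 8 - (-1)*53/6 = 8 - ⅙*(-53) = 8 + 53/6 = 101/6 ≈ 16.833)
q(4, 8)*(-132 + h) = 5*(-132 + 101/6) = 5*(-691/6) = -3455/6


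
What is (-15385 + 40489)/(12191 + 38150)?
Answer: 25104/50341 ≈ 0.49868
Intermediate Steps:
(-15385 + 40489)/(12191 + 38150) = 25104/50341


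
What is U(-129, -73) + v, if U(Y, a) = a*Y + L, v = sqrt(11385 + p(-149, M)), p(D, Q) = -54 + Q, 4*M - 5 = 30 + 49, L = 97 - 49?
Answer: 9465 + 2*sqrt(2838) ≈ 9571.5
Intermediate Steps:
L = 48
M = 21 (M = 5/4 + (30 + 49)/4 = 5/4 + (1/4)*79 = 5/4 + 79/4 = 21)
v = 2*sqrt(2838) (v = sqrt(11385 + (-54 + 21)) = sqrt(11385 - 33) = sqrt(11352) = 2*sqrt(2838) ≈ 106.55)
U(Y, a) = 48 + Y*a (U(Y, a) = a*Y + 48 = Y*a + 48 = 48 + Y*a)
U(-129, -73) + v = (48 - 129*(-73)) + 2*sqrt(2838) = (48 + 9417) + 2*sqrt(2838) = 9465 + 2*sqrt(2838)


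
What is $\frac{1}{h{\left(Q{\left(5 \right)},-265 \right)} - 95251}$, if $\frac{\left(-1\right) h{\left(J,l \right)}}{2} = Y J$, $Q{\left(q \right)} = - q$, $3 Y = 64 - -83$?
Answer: $- \frac{1}{94761} \approx -1.0553 \cdot 10^{-5}$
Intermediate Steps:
$Y = 49$ ($Y = \frac{64 - -83}{3} = \frac{64 + 83}{3} = \frac{1}{3} \cdot 147 = 49$)
$h{\left(J,l \right)} = - 98 J$ ($h{\left(J,l \right)} = - 2 \cdot 49 J = - 98 J$)
$\frac{1}{h{\left(Q{\left(5 \right)},-265 \right)} - 95251} = \frac{1}{- 98 \left(\left(-1\right) 5\right) - 95251} = \frac{1}{\left(-98\right) \left(-5\right) - 95251} = \frac{1}{490 - 95251} = \frac{1}{-94761} = - \frac{1}{94761}$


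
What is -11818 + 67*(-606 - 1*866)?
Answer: -110442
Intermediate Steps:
-11818 + 67*(-606 - 1*866) = -11818 + 67*(-606 - 866) = -11818 + 67*(-1472) = -11818 - 98624 = -110442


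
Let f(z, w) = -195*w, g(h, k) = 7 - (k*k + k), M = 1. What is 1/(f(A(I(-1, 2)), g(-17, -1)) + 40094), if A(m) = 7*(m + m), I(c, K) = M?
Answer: 1/38729 ≈ 2.5820e-5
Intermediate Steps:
I(c, K) = 1
A(m) = 14*m (A(m) = 7*(2*m) = 14*m)
g(h, k) = 7 - k - k**2 (g(h, k) = 7 - (k**2 + k) = 7 - (k + k**2) = 7 + (-k - k**2) = 7 - k - k**2)
1/(f(A(I(-1, 2)), g(-17, -1)) + 40094) = 1/(-195*(7 - 1*(-1) - 1*(-1)**2) + 40094) = 1/(-195*(7 + 1 - 1*1) + 40094) = 1/(-195*(7 + 1 - 1) + 40094) = 1/(-195*7 + 40094) = 1/(-1365 + 40094) = 1/38729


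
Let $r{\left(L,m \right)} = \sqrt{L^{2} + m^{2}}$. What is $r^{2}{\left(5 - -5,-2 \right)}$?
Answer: $104$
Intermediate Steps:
$r^{2}{\left(5 - -5,-2 \right)} = \left(\sqrt{\left(5 - -5\right)^{2} + \left(-2\right)^{2}}\right)^{2} = \left(\sqrt{\left(5 + 5\right)^{2} + 4}\right)^{2} = \left(\sqrt{10^{2} + 4}\right)^{2} = \left(\sqrt{100 + 4}\right)^{2} = \left(\sqrt{104}\right)^{2} = \left(2 \sqrt{26}\right)^{2} = 104$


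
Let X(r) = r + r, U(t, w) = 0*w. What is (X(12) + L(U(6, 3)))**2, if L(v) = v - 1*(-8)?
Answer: 1024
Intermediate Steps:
U(t, w) = 0
L(v) = 8 + v (L(v) = v + 8 = 8 + v)
X(r) = 2*r
(X(12) + L(U(6, 3)))**2 = (2*12 + (8 + 0))**2 = (24 + 8)**2 = 32**2 = 1024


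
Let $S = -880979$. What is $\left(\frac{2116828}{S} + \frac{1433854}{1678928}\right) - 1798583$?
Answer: $- \frac{1330143482294070907}{739550155256} \approx -1.7986 \cdot 10^{6}$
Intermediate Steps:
$\left(\frac{2116828}{S} + \frac{1433854}{1678928}\right) - 1798583 = \left(\frac{2116828}{-880979} + \frac{1433854}{1678928}\right) - 1798583 = \left(2116828 \left(- \frac{1}{880979}\right) + 1433854 \cdot \frac{1}{1678928}\right) - 1798583 = \left(- \frac{2116828}{880979} + \frac{716927}{839464}\right) - 1798583 = - \frac{1145403268659}{739550155256} - 1798583 = - \frac{1330143482294070907}{739550155256}$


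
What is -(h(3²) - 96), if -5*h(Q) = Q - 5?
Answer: 484/5 ≈ 96.800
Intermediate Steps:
h(Q) = 1 - Q/5 (h(Q) = -(Q - 5)/5 = -(-5 + Q)/5 = 1 - Q/5)
-(h(3²) - 96) = -((1 - ⅕*3²) - 96) = -((1 - ⅕*9) - 96) = -((1 - 9/5) - 96) = -(-⅘ - 96) = -1*(-484/5) = 484/5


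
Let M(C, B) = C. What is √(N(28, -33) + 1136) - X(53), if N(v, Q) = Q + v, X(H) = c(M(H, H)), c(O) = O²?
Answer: -2809 + √1131 ≈ -2775.4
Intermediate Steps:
X(H) = H²
√(N(28, -33) + 1136) - X(53) = √((-33 + 28) + 1136) - 1*53² = √(-5 + 1136) - 1*2809 = √1131 - 2809 = -2809 + √1131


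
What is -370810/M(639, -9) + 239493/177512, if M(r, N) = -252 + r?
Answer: -65730540929/68697144 ≈ -956.82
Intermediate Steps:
-370810/M(639, -9) + 239493/177512 = -370810/(-252 + 639) + 239493/177512 = -370810/387 + 239493*(1/177512) = -370810*1/387 + 239493/177512 = -370810/387 + 239493/177512 = -65730540929/68697144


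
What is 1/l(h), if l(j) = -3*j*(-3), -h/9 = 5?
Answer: -1/405 ≈ -0.0024691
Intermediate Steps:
h = -45 (h = -9*5 = -45)
l(j) = 9*j
1/l(h) = 1/(9*(-45)) = 1/(-405) = -1/405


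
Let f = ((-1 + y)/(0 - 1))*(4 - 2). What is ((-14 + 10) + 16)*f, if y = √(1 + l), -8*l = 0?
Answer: 0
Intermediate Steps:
l = 0 (l = -⅛*0 = 0)
y = 1 (y = √(1 + 0) = √1 = 1)
f = 0 (f = ((-1 + 1)/(0 - 1))*(4 - 2) = (0/(-1))*2 = (0*(-1))*2 = 0*2 = 0)
((-14 + 10) + 16)*f = ((-14 + 10) + 16)*0 = (-4 + 16)*0 = 12*0 = 0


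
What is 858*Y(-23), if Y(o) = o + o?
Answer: -39468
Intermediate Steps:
Y(o) = 2*o
858*Y(-23) = 858*(2*(-23)) = 858*(-46) = -39468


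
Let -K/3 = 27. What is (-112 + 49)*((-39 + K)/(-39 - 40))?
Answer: -7560/79 ≈ -95.696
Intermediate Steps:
K = -81 (K = -3*27 = -81)
(-112 + 49)*((-39 + K)/(-39 - 40)) = (-112 + 49)*((-39 - 81)/(-39 - 40)) = -(-7560)/(-79) = -(-7560)*(-1)/79 = -63*120/79 = -7560/79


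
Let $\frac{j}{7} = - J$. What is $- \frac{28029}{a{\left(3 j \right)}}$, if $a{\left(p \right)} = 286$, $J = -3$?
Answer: $- \frac{28029}{286} \approx -98.004$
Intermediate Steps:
$j = 21$ ($j = 7 \left(\left(-1\right) \left(-3\right)\right) = 7 \cdot 3 = 21$)
$- \frac{28029}{a{\left(3 j \right)}} = - \frac{28029}{286}$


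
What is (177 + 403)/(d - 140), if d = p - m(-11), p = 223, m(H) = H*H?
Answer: -290/19 ≈ -15.263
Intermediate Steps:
m(H) = H²
d = 102 (d = 223 - 1*(-11)² = 223 - 1*121 = 223 - 121 = 102)
(177 + 403)/(d - 140) = (177 + 403)/(102 - 140) = 580/(-38) = 580*(-1/38) = -290/19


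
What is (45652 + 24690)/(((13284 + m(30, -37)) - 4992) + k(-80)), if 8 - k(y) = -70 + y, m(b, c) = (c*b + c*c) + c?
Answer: 35171/4336 ≈ 8.1114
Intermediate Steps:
m(b, c) = c + c**2 + b*c (m(b, c) = (b*c + c**2) + c = (c**2 + b*c) + c = c + c**2 + b*c)
k(y) = 78 - y (k(y) = 8 - (-70 + y) = 8 + (70 - y) = 78 - y)
(45652 + 24690)/(((13284 + m(30, -37)) - 4992) + k(-80)) = (45652 + 24690)/(((13284 - 37*(1 + 30 - 37)) - 4992) + (78 - 1*(-80))) = 70342/(((13284 - 37*(-6)) - 4992) + (78 + 80)) = 70342/(((13284 + 222) - 4992) + 158) = 70342/((13506 - 4992) + 158) = 70342/(8514 + 158) = 70342/8672 = 70342*(1/8672) = 35171/4336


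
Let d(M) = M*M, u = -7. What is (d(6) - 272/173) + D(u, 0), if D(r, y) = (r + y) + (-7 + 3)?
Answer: 4053/173 ≈ 23.428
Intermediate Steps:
d(M) = M²
D(r, y) = -4 + r + y (D(r, y) = (r + y) - 4 = -4 + r + y)
(d(6) - 272/173) + D(u, 0) = (6² - 272/173) + (-4 - 7 + 0) = (36 - 272*1/173) - 11 = (36 - 272/173) - 11 = 5956/173 - 11 = 4053/173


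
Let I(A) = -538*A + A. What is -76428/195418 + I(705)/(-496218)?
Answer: 6009562371/16161654854 ≈ 0.37184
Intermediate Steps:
I(A) = -537*A
-76428/195418 + I(705)/(-496218) = -76428/195418 - 537*705/(-496218) = -76428*1/195418 - 378585*(-1/496218) = -38214/97709 + 126195/165406 = 6009562371/16161654854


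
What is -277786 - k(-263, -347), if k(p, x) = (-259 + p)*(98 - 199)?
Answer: -330508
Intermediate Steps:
k(p, x) = 26159 - 101*p (k(p, x) = (-259 + p)*(-101) = 26159 - 101*p)
-277786 - k(-263, -347) = -277786 - (26159 - 101*(-263)) = -277786 - (26159 + 26563) = -277786 - 1*52722 = -277786 - 52722 = -330508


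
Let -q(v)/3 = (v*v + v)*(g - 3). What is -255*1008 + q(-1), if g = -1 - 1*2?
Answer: -257040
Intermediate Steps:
g = -3 (g = -1 - 2 = -3)
q(v) = 18*v + 18*v² (q(v) = -3*(v*v + v)*(-3 - 3) = -3*(v² + v)*(-6) = -3*(v + v²)*(-6) = -3*(-6*v - 6*v²) = 18*v + 18*v²)
-255*1008 + q(-1) = -255*1008 + 18*(-1)*(1 - 1) = -257040 + 18*(-1)*0 = -257040 + 0 = -257040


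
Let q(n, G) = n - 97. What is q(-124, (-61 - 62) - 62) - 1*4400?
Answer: -4621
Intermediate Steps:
q(n, G) = -97 + n
q(-124, (-61 - 62) - 62) - 1*4400 = (-97 - 124) - 1*4400 = -221 - 4400 = -4621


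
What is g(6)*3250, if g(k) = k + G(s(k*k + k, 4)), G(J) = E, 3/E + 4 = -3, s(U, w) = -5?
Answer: 126750/7 ≈ 18107.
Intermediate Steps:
E = -3/7 (E = 3/(-4 - 3) = 3/(-7) = 3*(-1/7) = -3/7 ≈ -0.42857)
G(J) = -3/7
g(k) = -3/7 + k (g(k) = k - 3/7 = -3/7 + k)
g(6)*3250 = (-3/7 + 6)*3250 = (39/7)*3250 = 126750/7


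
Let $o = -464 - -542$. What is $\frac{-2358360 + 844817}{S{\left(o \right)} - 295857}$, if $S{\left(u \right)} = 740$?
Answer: $\frac{1513543}{295117} \approx 5.1286$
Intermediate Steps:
$o = 78$ ($o = -464 + 542 = 78$)
$\frac{-2358360 + 844817}{S{\left(o \right)} - 295857} = \frac{-2358360 + 844817}{740 - 295857} = - \frac{1513543}{740 + \left(-730051 + 434194\right)} = - \frac{1513543}{740 - 295857} = - \frac{1513543}{-295117} = \left(-1513543\right) \left(- \frac{1}{295117}\right) = \frac{1513543}{295117}$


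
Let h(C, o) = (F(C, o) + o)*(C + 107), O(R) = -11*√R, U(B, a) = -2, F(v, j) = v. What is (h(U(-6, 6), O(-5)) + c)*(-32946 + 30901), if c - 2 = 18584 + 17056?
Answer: -72458440 + 2361975*I*√5 ≈ -7.2458e+7 + 5.2815e+6*I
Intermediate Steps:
c = 35642 (c = 2 + (18584 + 17056) = 2 + 35640 = 35642)
h(C, o) = (107 + C)*(C + o) (h(C, o) = (C + o)*(C + 107) = (C + o)*(107 + C) = (107 + C)*(C + o))
(h(U(-6, 6), O(-5)) + c)*(-32946 + 30901) = (((-2)² + 107*(-2) + 107*(-11*I*√5) - (-22)*√(-5)) + 35642)*(-32946 + 30901) = ((4 - 214 + 107*(-11*I*√5) - (-22)*I*√5) + 35642)*(-2045) = ((4 - 214 - 1177*I*√5 + 22*I*√5) + 35642)*(-2045) = ((-210 - 1155*I*√5) + 35642)*(-2045) = (35432 - 1155*I*√5)*(-2045) = -72458440 + 2361975*I*√5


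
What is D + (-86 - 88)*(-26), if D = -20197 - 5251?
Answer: -20924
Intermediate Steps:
D = -25448
D + (-86 - 88)*(-26) = -25448 + (-86 - 88)*(-26) = -25448 - 174*(-26) = -25448 + 4524 = -20924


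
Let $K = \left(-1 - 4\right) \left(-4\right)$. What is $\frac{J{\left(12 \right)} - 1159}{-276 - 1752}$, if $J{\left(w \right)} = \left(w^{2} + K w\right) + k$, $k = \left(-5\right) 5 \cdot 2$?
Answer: $\frac{275}{676} \approx 0.4068$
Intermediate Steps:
$K = 20$ ($K = \left(-5\right) \left(-4\right) = 20$)
$k = -50$ ($k = \left(-25\right) 2 = -50$)
$J{\left(w \right)} = -50 + w^{2} + 20 w$ ($J{\left(w \right)} = \left(w^{2} + 20 w\right) - 50 = -50 + w^{2} + 20 w$)
$\frac{J{\left(12 \right)} - 1159}{-276 - 1752} = \frac{\left(-50 + 12^{2} + 20 \cdot 12\right) - 1159}{-276 - 1752} = \frac{\left(-50 + 144 + 240\right) - 1159}{-2028} = \left(334 - 1159\right) \left(- \frac{1}{2028}\right) = \left(-825\right) \left(- \frac{1}{2028}\right) = \frac{275}{676}$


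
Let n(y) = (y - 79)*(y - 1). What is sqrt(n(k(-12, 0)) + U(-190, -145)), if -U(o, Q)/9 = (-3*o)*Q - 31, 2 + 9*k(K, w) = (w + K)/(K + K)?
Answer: sqrt(26791969)/6 ≈ 862.68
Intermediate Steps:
k(K, w) = -2/9 + (K + w)/(18*K) (k(K, w) = -2/9 + ((w + K)/(K + K))/9 = -2/9 + ((K + w)/((2*K)))/9 = -2/9 + ((K + w)*(1/(2*K)))/9 = -2/9 + ((K + w)/(2*K))/9 = -2/9 + (K + w)/(18*K))
U(o, Q) = 279 + 27*Q*o (U(o, Q) = -9*((-3*o)*Q - 31) = -9*(-3*Q*o - 31) = -9*(-31 - 3*Q*o) = 279 + 27*Q*o)
n(y) = (-1 + y)*(-79 + y) (n(y) = (-79 + y)*(-1 + y) = (-1 + y)*(-79 + y))
sqrt(n(k(-12, 0)) + U(-190, -145)) = sqrt((79 + ((1/18)*(0 - 3*(-12))/(-12))**2 - 40*(0 - 3*(-12))/(9*(-12))) + (279 + 27*(-145)*(-190))) = sqrt((79 + ((1/18)*(-1/12)*(0 + 36))**2 - 40*(-1)*(0 + 36)/(9*12)) + (279 + 743850)) = sqrt((79 + ((1/18)*(-1/12)*36)**2 - 40*(-1)*36/(9*12)) + 744129) = sqrt((79 + (-1/6)**2 - 80*(-1/6)) + 744129) = sqrt((79 + 1/36 + 40/3) + 744129) = sqrt(3325/36 + 744129) = sqrt(26791969/36) = sqrt(26791969)/6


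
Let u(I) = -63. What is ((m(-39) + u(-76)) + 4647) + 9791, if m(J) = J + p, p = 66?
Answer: 14402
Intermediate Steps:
m(J) = 66 + J (m(J) = J + 66 = 66 + J)
((m(-39) + u(-76)) + 4647) + 9791 = (((66 - 39) - 63) + 4647) + 9791 = ((27 - 63) + 4647) + 9791 = (-36 + 4647) + 9791 = 4611 + 9791 = 14402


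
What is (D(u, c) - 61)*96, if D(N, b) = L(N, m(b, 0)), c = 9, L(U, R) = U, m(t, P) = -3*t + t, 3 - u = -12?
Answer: -4416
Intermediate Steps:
u = 15 (u = 3 - 1*(-12) = 3 + 12 = 15)
m(t, P) = -2*t
D(N, b) = N
(D(u, c) - 61)*96 = (15 - 61)*96 = -46*96 = -4416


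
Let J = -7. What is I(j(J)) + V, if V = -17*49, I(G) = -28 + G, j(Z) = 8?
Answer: -853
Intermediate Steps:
V = -833
I(j(J)) + V = (-28 + 8) - 833 = -20 - 833 = -853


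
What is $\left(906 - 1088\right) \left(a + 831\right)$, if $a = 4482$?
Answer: $-966966$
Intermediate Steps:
$\left(906 - 1088\right) \left(a + 831\right) = \left(906 - 1088\right) \left(4482 + 831\right) = \left(-182\right) 5313 = -966966$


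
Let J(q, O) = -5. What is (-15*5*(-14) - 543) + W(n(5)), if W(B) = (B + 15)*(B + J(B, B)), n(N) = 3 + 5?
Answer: 576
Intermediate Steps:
n(N) = 8
W(B) = (-5 + B)*(15 + B) (W(B) = (B + 15)*(B - 5) = (15 + B)*(-5 + B) = (-5 + B)*(15 + B))
(-15*5*(-14) - 543) + W(n(5)) = (-15*5*(-14) - 543) + (-75 + 8² + 10*8) = (-75*(-14) - 543) + (-75 + 64 + 80) = (1050 - 543) + 69 = 507 + 69 = 576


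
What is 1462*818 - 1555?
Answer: 1194361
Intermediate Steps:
1462*818 - 1555 = 1195916 - 1555 = 1194361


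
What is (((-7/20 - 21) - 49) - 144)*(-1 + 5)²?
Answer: -17148/5 ≈ -3429.6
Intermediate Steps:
(((-7/20 - 21) - 49) - 144)*(-1 + 5)² = (((-7*1/20 - 21) - 49) - 144)*4² = (((-7/20 - 21) - 49) - 144)*16 = ((-427/20 - 49) - 144)*16 = (-1407/20 - 144)*16 = -4287/20*16 = -17148/5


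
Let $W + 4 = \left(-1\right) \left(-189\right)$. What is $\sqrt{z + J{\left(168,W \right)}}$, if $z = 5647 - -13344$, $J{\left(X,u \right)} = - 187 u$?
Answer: $2 i \sqrt{3901} \approx 124.92 i$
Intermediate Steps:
$W = 185$ ($W = -4 - -189 = -4 + 189 = 185$)
$z = 18991$ ($z = 5647 + 13344 = 18991$)
$\sqrt{z + J{\left(168,W \right)}} = \sqrt{18991 - 34595} = \sqrt{-15604} = 2 i \sqrt{3901}$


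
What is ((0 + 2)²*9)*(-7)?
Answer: -252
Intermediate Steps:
((0 + 2)²*9)*(-7) = (2²*9)*(-7) = (4*9)*(-7) = 36*(-7) = -252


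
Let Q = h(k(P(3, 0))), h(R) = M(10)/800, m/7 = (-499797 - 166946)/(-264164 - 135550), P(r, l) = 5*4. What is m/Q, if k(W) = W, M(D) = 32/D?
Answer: 83342875/28551 ≈ 2919.1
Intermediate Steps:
P(r, l) = 20
m = 666743/57102 (m = 7*((-499797 - 166946)/(-264164 - 135550)) = 7*(-666743/(-399714)) = 7*(-666743*(-1/399714)) = 7*(95249/57102) = 666743/57102 ≈ 11.676)
h(R) = 1/250 (h(R) = (32/10)/800 = (32*(⅒))*(1/800) = (16/5)*(1/800) = 1/250)
Q = 1/250 ≈ 0.0040000
m/Q = 666743/(57102*(1/250)) = (666743/57102)*250 = 83342875/28551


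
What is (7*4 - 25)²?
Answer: 9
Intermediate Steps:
(7*4 - 25)² = (28 - 25)² = 3² = 9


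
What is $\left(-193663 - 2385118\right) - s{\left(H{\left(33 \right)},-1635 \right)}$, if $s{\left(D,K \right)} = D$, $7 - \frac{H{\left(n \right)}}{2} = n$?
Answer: $-2578729$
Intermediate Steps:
$H{\left(n \right)} = 14 - 2 n$
$\left(-193663 - 2385118\right) - s{\left(H{\left(33 \right)},-1635 \right)} = \left(-193663 - 2385118\right) - \left(14 - 66\right) = -2578781 - -52 = -2578781 + 52 = -2578729$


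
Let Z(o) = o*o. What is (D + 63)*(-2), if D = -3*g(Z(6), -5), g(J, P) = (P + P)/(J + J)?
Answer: -761/6 ≈ -126.83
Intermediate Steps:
Z(o) = o²
g(J, P) = P/J (g(J, P) = (2*P)/((2*J)) = (2*P)*(1/(2*J)) = P/J)
D = 5/12 (D = -(-15)/(6²) = -(-15)/36 = -3*(-5/36) = 5/12 ≈ 0.41667)
(D + 63)*(-2) = (5/12 + 63)*(-2) = (761/12)*(-2) = -761/6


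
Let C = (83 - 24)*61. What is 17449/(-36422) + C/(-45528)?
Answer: -462750425/829110408 ≈ -0.55813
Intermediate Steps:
C = 3599 (C = 59*61 = 3599)
17449/(-36422) + C/(-45528) = 17449/(-36422) + 3599/(-45528) = 17449*(-1/36422) + 3599*(-1/45528) = -17449/36422 - 3599/45528 = -462750425/829110408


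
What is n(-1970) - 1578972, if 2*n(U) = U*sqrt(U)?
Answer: -1578972 - 985*I*sqrt(1970) ≈ -1.579e+6 - 43719.0*I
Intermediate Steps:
n(U) = U**(3/2)/2 (n(U) = (U*sqrt(U))/2 = U**(3/2)/2)
n(-1970) - 1578972 = (-1970)**(3/2)/2 - 1578972 = (-1970*I*sqrt(1970))/2 - 1578972 = -985*I*sqrt(1970) - 1578972 = -1578972 - 985*I*sqrt(1970)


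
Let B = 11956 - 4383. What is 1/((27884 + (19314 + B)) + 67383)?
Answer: 1/122154 ≈ 8.1864e-6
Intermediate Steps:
B = 7573
1/((27884 + (19314 + B)) + 67383) = 1/((27884 + (19314 + 7573)) + 67383) = 1/((27884 + 26887) + 67383) = 1/(54771 + 67383) = 1/122154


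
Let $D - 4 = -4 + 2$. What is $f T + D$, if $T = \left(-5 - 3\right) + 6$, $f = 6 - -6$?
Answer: $-22$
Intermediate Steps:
$f = 12$ ($f = 6 + 6 = 12$)
$D = 2$ ($D = 4 + \left(-4 + 2\right) = 4 - 2 = 2$)
$T = -2$ ($T = -8 + 6 = -2$)
$f T + D = 12 \left(-2\right) + 2 = -24 + 2 = -22$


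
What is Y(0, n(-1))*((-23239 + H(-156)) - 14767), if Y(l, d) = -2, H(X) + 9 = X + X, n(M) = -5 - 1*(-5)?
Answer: 76654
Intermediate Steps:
n(M) = 0 (n(M) = -5 + 5 = 0)
H(X) = -9 + 2*X (H(X) = -9 + (X + X) = -9 + 2*X)
Y(0, n(-1))*((-23239 + H(-156)) - 14767) = -2*((-23239 + (-9 + 2*(-156))) - 14767) = -2*((-23239 + (-9 - 312)) - 14767) = -2*((-23239 - 321) - 14767) = -2*(-23560 - 14767) = -2*(-38327) = 76654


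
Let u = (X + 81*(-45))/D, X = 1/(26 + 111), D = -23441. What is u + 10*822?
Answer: 26398347104/3211417 ≈ 8220.2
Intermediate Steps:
X = 1/137 ≈ 0.0072993
u = 499364/3211417 (u = (1/137 + 81*(-45))/(-23441) = (1/137 - 3645)*(-1/23441) = -499364/137*(-1/23441) = 499364/3211417 ≈ 0.15550)
u + 10*822 = 499364/3211417 + 10*822 = 499364/3211417 + 8220 = 26398347104/3211417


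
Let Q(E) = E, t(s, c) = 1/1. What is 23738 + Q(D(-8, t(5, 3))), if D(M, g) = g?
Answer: 23739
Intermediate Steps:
t(s, c) = 1
23738 + Q(D(-8, t(5, 3))) = 23738 + 1 = 23739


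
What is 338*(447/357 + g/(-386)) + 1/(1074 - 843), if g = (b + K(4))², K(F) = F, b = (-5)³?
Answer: -9395931124/757911 ≈ -12397.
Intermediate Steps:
b = -125
g = 14641 (g = (-125 + 4)² = (-121)² = 14641)
338*(447/357 + g/(-386)) + 1/(1074 - 843) = 338*(447/357 + 14641/(-386)) + 1/(1074 - 843) = 338*(447*(1/357) + 14641*(-1/386)) + 1/231 = 338*(149/119 - 14641/386) + 1/231 = 338*(-1684765/45934) + 1/231 = -284725285/22967 + 1/231 = -9395931124/757911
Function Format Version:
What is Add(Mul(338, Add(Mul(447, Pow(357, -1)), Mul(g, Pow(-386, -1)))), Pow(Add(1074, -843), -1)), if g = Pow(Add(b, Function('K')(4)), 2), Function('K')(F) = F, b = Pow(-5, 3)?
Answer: Rational(-9395931124, 757911) ≈ -12397.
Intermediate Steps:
b = -125
g = 14641 (g = Pow(Add(-125, 4), 2) = Pow(-121, 2) = 14641)
Add(Mul(338, Add(Mul(447, Pow(357, -1)), Mul(g, Pow(-386, -1)))), Pow(Add(1074, -843), -1)) = Add(Mul(338, Add(Mul(447, Pow(357, -1)), Mul(14641, Pow(-386, -1)))), Pow(Add(1074, -843), -1)) = Add(Mul(338, Add(Mul(447, Rational(1, 357)), Mul(14641, Rational(-1, 386)))), Pow(231, -1)) = Add(Mul(338, Add(Rational(149, 119), Rational(-14641, 386))), Rational(1, 231)) = Add(Mul(338, Rational(-1684765, 45934)), Rational(1, 231)) = Add(Rational(-284725285, 22967), Rational(1, 231)) = Rational(-9395931124, 757911)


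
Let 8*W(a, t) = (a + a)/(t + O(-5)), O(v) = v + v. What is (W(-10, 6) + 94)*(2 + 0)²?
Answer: 757/2 ≈ 378.50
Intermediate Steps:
O(v) = 2*v
W(a, t) = a/(4*(-10 + t)) (W(a, t) = ((a + a)/(t + 2*(-5)))/8 = ((2*a)/(t - 10))/8 = ((2*a)/(-10 + t))/8 = (2*a/(-10 + t))/8 = a/(4*(-10 + t)))
(W(-10, 6) + 94)*(2 + 0)² = ((¼)*(-10)/(-10 + 6) + 94)*(2 + 0)² = ((¼)*(-10)/(-4) + 94)*2² = ((¼)*(-10)*(-¼) + 94)*4 = (5/8 + 94)*4 = (757/8)*4 = 757/2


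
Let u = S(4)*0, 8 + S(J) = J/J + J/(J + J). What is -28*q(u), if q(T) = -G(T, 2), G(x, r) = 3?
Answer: 84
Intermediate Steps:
S(J) = -13/2 (S(J) = -8 + (J/J + J/(J + J)) = -8 + (1 + J/((2*J))) = -8 + (1 + J*(1/(2*J))) = -8 + (1 + ½) = -8 + 3/2 = -13/2)
u = 0 (u = -13/2*0 = 0)
q(T) = -3 (q(T) = -1*3 = -3)
-28*q(u) = -28*(-3) = 84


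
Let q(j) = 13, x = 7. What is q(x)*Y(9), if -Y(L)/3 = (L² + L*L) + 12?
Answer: -6786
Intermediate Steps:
Y(L) = -36 - 6*L² (Y(L) = -3*((L² + L*L) + 12) = -3*((L² + L²) + 12) = -3*(2*L² + 12) = -3*(12 + 2*L²) = -36 - 6*L²)
q(x)*Y(9) = 13*(-36 - 6*9²) = 13*(-36 - 6*81) = 13*(-36 - 486) = 13*(-522) = -6786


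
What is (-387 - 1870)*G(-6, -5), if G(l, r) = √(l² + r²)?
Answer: -2257*√61 ≈ -17628.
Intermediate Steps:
(-387 - 1870)*G(-6, -5) = (-387 - 1870)*√((-6)² + (-5)²) = -2257*√(36 + 25) = -2257*√61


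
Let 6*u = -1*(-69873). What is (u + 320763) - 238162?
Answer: 188493/2 ≈ 94247.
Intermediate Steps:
u = 23291/2 (u = (-1*(-69873))/6 = (1/6)*69873 = 23291/2 ≈ 11646.)
(u + 320763) - 238162 = (23291/2 + 320763) - 238162 = 664817/2 - 238162 = 188493/2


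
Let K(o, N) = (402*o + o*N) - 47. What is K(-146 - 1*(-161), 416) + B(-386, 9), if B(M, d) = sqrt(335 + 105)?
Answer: 12223 + 2*sqrt(110) ≈ 12244.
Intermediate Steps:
B(M, d) = 2*sqrt(110) (B(M, d) = sqrt(440) = 2*sqrt(110))
K(o, N) = -47 + 402*o + N*o (K(o, N) = (402*o + N*o) - 47 = -47 + 402*o + N*o)
K(-146 - 1*(-161), 416) + B(-386, 9) = (-47 + 402*(-146 - 1*(-161)) + 416*(-146 - 1*(-161))) + 2*sqrt(110) = (-47 + 402*(-146 + 161) + 416*(-146 + 161)) + 2*sqrt(110) = (-47 + 402*15 + 416*15) + 2*sqrt(110) = (-47 + 6030 + 6240) + 2*sqrt(110) = 12223 + 2*sqrt(110)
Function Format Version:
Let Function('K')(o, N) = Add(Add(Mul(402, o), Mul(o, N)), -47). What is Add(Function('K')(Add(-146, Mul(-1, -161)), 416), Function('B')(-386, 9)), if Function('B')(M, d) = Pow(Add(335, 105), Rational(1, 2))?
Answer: Add(12223, Mul(2, Pow(110, Rational(1, 2)))) ≈ 12244.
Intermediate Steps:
Function('B')(M, d) = Mul(2, Pow(110, Rational(1, 2))) (Function('B')(M, d) = Pow(440, Rational(1, 2)) = Mul(2, Pow(110, Rational(1, 2))))
Function('K')(o, N) = Add(-47, Mul(402, o), Mul(N, o)) (Function('K')(o, N) = Add(Add(Mul(402, o), Mul(N, o)), -47) = Add(-47, Mul(402, o), Mul(N, o)))
Add(Function('K')(Add(-146, Mul(-1, -161)), 416), Function('B')(-386, 9)) = Add(Add(-47, Mul(402, Add(-146, Mul(-1, -161))), Mul(416, Add(-146, Mul(-1, -161)))), Mul(2, Pow(110, Rational(1, 2)))) = Add(Add(-47, Mul(402, Add(-146, 161)), Mul(416, Add(-146, 161))), Mul(2, Pow(110, Rational(1, 2)))) = Add(Add(-47, Mul(402, 15), Mul(416, 15)), Mul(2, Pow(110, Rational(1, 2)))) = Add(Add(-47, 6030, 6240), Mul(2, Pow(110, Rational(1, 2)))) = Add(12223, Mul(2, Pow(110, Rational(1, 2))))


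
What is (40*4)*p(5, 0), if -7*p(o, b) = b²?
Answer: 0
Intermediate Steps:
p(o, b) = -b²/7
(40*4)*p(5, 0) = (40*4)*(-⅐*0²) = 160*(-⅐*0) = 160*0 = 0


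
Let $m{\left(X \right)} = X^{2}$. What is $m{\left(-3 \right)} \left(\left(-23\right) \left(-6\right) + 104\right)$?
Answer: $2178$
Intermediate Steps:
$m{\left(-3 \right)} \left(\left(-23\right) \left(-6\right) + 104\right) = \left(-3\right)^{2} \left(\left(-23\right) \left(-6\right) + 104\right) = 9 \left(138 + 104\right) = 9 \cdot 242 = 2178$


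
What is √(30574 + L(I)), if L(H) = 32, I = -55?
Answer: √30606 ≈ 174.95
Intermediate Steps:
√(30574 + L(I)) = √(30574 + 32) = √30606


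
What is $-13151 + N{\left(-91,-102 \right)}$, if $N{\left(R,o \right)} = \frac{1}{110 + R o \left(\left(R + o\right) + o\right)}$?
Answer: $- \frac{36008490081}{2738080} \approx -13151.0$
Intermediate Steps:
$N{\left(R,o \right)} = \frac{1}{110 + R o \left(R + 2 o\right)}$
$-13151 + N{\left(-91,-102 \right)} = -13151 + \frac{1}{110 - 102 \left(-91\right)^{2} + 2 \left(-91\right) \left(-102\right)^{2}} = -13151 + \frac{1}{110 - 844662 + 2 \left(-91\right) 10404} = -13151 + \frac{1}{110 - 844662 - 1893528} = -13151 + \frac{1}{-2738080} = -13151 - \frac{1}{2738080} = - \frac{36008490081}{2738080}$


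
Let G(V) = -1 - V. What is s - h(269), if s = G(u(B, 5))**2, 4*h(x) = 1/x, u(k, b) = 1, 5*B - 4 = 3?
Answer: 4303/1076 ≈ 3.9991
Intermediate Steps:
B = 7/5 (B = 4/5 + (1/5)*3 = 4/5 + 3/5 = 7/5 ≈ 1.4000)
h(x) = 1/(4*x)
s = 4 (s = (-1 - 1*1)**2 = (-1 - 1)**2 = (-2)**2 = 4)
s - h(269) = 4 - 1/(4*269) = 4 - 1*1/1076 = 4 - 1/1076 = 4303/1076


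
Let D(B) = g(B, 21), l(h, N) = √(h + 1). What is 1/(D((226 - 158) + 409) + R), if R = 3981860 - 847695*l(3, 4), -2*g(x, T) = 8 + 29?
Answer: 2/4572903 ≈ 4.3736e-7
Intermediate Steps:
l(h, N) = √(1 + h)
g(x, T) = -37/2 (g(x, T) = -(8 + 29)/2 = -½*37 = -37/2)
D(B) = -37/2
R = 2286470 (R = 3981860 - 847695*√(1 + 3) = 3981860 - 847695*√4 = 3981860 - 847695*2 = 3981860 - 1*1695390 = 3981860 - 1695390 = 2286470)
1/(D((226 - 158) + 409) + R) = 1/(-37/2 + 2286470) = 1/(4572903/2) = 2/4572903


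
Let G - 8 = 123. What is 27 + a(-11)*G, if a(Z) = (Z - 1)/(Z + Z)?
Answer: 1083/11 ≈ 98.455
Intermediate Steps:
G = 131 (G = 8 + 123 = 131)
a(Z) = (-1 + Z)/(2*Z) (a(Z) = (-1 + Z)/((2*Z)) = (-1 + Z)*(1/(2*Z)) = (-1 + Z)/(2*Z))
27 + a(-11)*G = 27 + ((½)*(-1 - 11)/(-11))*131 = 27 + ((½)*(-1/11)*(-12))*131 = 27 + (6/11)*131 = 27 + 786/11 = 1083/11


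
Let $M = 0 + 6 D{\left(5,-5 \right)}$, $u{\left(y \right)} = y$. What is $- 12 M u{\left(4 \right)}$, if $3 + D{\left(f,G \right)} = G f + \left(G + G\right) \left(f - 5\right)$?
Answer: $8064$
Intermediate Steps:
$D{\left(f,G \right)} = -3 + G f + 2 G \left(-5 + f\right)$ ($D{\left(f,G \right)} = -3 + \left(G f + \left(G + G\right) \left(f - 5\right)\right) = -3 + \left(G f + 2 G \left(-5 + f\right)\right) = -3 + G f + 2 G \left(-5 + f\right)$)
$M = -168$ ($M = 0 + 6 \left(-3 - -50 + 3 \left(-5\right) 5\right) = 0 + 6 \left(-3 + 50 - 75\right) = 0 + 6 \left(-28\right) = 0 - 168 = -168$)
$- 12 M u{\left(4 \right)} = \left(-12\right) \left(-168\right) 4 = 2016 \cdot 4 = 8064$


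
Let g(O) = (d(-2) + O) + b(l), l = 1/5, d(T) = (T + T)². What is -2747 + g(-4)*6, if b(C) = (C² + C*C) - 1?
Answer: -67013/25 ≈ -2680.5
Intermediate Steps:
d(T) = 4*T² (d(T) = (2*T)² = 4*T²)
l = ⅕ (l = 1*(⅕) = ⅕ ≈ 0.20000)
b(C) = -1 + 2*C² (b(C) = (C² + C²) - 1 = 2*C² - 1 = -1 + 2*C²)
g(O) = 377/25 + O (g(O) = (4*(-2)² + O) + (-1 + 2*(⅕)²) = (4*4 + O) + (-1 + 2*(1/25)) = (16 + O) + (-1 + 2/25) = (16 + O) - 23/25 = 377/25 + O)
-2747 + g(-4)*6 = -2747 + (377/25 - 4)*6 = -2747 + (277/25)*6 = -2747 + 1662/25 = -67013/25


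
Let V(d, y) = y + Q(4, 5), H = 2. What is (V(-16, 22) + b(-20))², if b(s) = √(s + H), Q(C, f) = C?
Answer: 658 + 156*I*√2 ≈ 658.0 + 220.62*I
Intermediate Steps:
V(d, y) = 4 + y (V(d, y) = y + 4 = 4 + y)
b(s) = √(2 + s) (b(s) = √(s + 2) = √(2 + s))
(V(-16, 22) + b(-20))² = ((4 + 22) + √(2 - 20))² = (26 + √(-18))² = (26 + 3*I*√2)²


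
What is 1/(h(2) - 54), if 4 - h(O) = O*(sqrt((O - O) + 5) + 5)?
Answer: -3/179 + sqrt(5)/1790 ≈ -0.015511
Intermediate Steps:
h(O) = 4 - O*(5 + sqrt(5)) (h(O) = 4 - O*(sqrt((O - O) + 5) + 5) = 4 - O*(sqrt(0 + 5) + 5) = 4 - O*(sqrt(5) + 5) = 4 - O*(5 + sqrt(5)))
1/(h(2) - 54) = 1/((4 - 5*2 - 1*2*sqrt(5)) - 54) = 1/((4 - 10 - 2*sqrt(5)) - 54) = 1/((-6 - 2*sqrt(5)) - 54) = 1/(-60 - 2*sqrt(5))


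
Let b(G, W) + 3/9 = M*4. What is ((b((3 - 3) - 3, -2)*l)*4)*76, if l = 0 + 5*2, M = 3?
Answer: 106400/3 ≈ 35467.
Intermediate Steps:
b(G, W) = 35/3 (b(G, W) = -1/3 + 3*4 = -1/3 + 12 = 35/3)
l = 10 (l = 0 + 10 = 10)
((b((3 - 3) - 3, -2)*l)*4)*76 = (((35/3)*10)*4)*76 = ((350/3)*4)*76 = (1400/3)*76 = 106400/3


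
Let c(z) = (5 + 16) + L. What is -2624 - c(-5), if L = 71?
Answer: -2716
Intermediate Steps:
c(z) = 92 (c(z) = (5 + 16) + 71 = 21 + 71 = 92)
-2624 - c(-5) = -2624 - 1*92 = -2624 - 92 = -2716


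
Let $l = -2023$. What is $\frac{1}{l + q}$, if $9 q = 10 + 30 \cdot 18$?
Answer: $- \frac{9}{17657} \approx -0.00050971$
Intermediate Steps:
$q = \frac{550}{9}$ ($q = \frac{10 + 30 \cdot 18}{9} = \frac{10 + 540}{9} = \frac{1}{9} \cdot 550 = \frac{550}{9} \approx 61.111$)
$\frac{1}{l + q} = \frac{1}{-2023 + \frac{550}{9}} = \frac{1}{- \frac{17657}{9}} = - \frac{9}{17657}$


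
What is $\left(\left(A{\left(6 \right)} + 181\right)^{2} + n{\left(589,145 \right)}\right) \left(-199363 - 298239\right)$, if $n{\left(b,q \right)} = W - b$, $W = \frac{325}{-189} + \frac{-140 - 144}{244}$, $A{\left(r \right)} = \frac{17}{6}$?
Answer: $- \frac{54422760205147}{3294} \approx -1.6522 \cdot 10^{10}$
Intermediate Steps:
$A{\left(r \right)} = \frac{17}{6}$ ($A{\left(r \right)} = 17 \cdot \frac{1}{6} = \frac{17}{6}$)
$W = - \frac{33244}{11529}$ ($W = 325 \left(- \frac{1}{189}\right) + \left(-140 - 144\right) \frac{1}{244} = - \frac{325}{189} - \frac{71}{61} = - \frac{33244}{11529} \approx -2.8835$)
$n{\left(b,q \right)} = - \frac{33244}{11529} - b$
$\left(\left(A{\left(6 \right)} + 181\right)^{2} + n{\left(589,145 \right)}\right) \left(-199363 - 298239\right) = \left(\left(\frac{17}{6} + 181\right)^{2} - \frac{6823825}{11529}\right) \left(-199363 - 298239\right) = \left(\left(\frac{1103}{6}\right)^{2} - \frac{6823825}{11529}\right) \left(-497602\right) = \left(\frac{1216609}{36} - \frac{6823825}{11529}\right) \left(-497602\right) = \frac{1531180829}{46116} \left(-497602\right) = - \frac{54422760205147}{3294}$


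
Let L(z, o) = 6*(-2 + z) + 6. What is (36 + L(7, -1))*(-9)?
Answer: -648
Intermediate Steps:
L(z, o) = -6 + 6*z (L(z, o) = (-12 + 6*z) + 6 = -6 + 6*z)
(36 + L(7, -1))*(-9) = (36 + (-6 + 6*7))*(-9) = (36 + (-6 + 42))*(-9) = (36 + 36)*(-9) = 72*(-9) = -648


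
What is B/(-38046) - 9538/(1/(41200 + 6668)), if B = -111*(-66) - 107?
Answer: -17370471388483/38046 ≈ -4.5656e+8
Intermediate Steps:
B = 7219 (B = 7326 - 107 = 7219)
B/(-38046) - 9538/(1/(41200 + 6668)) = 7219/(-38046) - 9538/(1/(41200 + 6668)) = 7219*(-1/38046) - 9538/(1/47868) = -7219/38046 - 9538/1/47868 = -7219/38046 - 9538*47868 = -7219/38046 - 456564984 = -17370471388483/38046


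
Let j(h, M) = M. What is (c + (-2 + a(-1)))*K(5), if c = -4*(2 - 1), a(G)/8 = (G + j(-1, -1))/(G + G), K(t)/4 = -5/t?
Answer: -8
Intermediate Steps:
K(t) = -20/t (K(t) = 4*(-5/t) = -20/t)
a(G) = 4*(-1 + G)/G (a(G) = 8*((G - 1)/(G + G)) = 8*((-1 + G)/((2*G))) = 8*((-1 + G)*(1/(2*G))) = 8*((-1 + G)/(2*G)) = 4*(-1 + G)/G)
c = -4 (c = -4*1 = -4)
(c + (-2 + a(-1)))*K(5) = (-4 + (-2 + (4 - 4/(-1))))*(-20/5) = (-4 + (-2 + (4 - 4*(-1))))*(-20*1/5) = (-4 + (-2 + (4 + 4)))*(-4) = (-4 + (-2 + 8))*(-4) = (-4 + 6)*(-4) = 2*(-4) = -8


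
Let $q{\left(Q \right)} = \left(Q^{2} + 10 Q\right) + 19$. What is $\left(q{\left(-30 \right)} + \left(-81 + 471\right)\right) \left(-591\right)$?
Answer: $-596319$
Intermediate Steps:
$q{\left(Q \right)} = 19 + Q^{2} + 10 Q$
$\left(q{\left(-30 \right)} + \left(-81 + 471\right)\right) \left(-591\right) = \left(\left(19 + \left(-30\right)^{2} + 10 \left(-30\right)\right) + \left(-81 + 471\right)\right) \left(-591\right) = \left(\left(19 + 900 - 300\right) + 390\right) \left(-591\right) = \left(619 + 390\right) \left(-591\right) = 1009 \left(-591\right) = -596319$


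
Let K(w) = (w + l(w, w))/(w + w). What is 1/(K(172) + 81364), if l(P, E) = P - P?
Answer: 2/162729 ≈ 1.2290e-5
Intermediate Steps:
l(P, E) = 0
K(w) = ½ (K(w) = (w + 0)/(w + w) = w/((2*w)) = w*(1/(2*w)) = ½)
1/(K(172) + 81364) = 1/(½ + 81364) = 1/(162729/2) = 2/162729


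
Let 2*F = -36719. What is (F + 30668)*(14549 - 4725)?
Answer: 120918704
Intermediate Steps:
F = -36719/2 (F = (½)*(-36719) = -36719/2 ≈ -18360.)
(F + 30668)*(14549 - 4725) = (-36719/2 + 30668)*(14549 - 4725) = (24617/2)*9824 = 120918704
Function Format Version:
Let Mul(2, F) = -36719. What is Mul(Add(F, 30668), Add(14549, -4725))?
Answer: 120918704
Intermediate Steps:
F = Rational(-36719, 2) (F = Mul(Rational(1, 2), -36719) = Rational(-36719, 2) ≈ -18360.)
Mul(Add(F, 30668), Add(14549, -4725)) = Mul(Add(Rational(-36719, 2), 30668), Add(14549, -4725)) = Mul(Rational(24617, 2), 9824) = 120918704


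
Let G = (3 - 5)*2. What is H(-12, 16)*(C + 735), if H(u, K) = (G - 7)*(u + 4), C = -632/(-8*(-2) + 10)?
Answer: 813032/13 ≈ 62541.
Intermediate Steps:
C = -316/13 (C = -632/(16 + 10) = -632/26 = -632*1/26 = -316/13 ≈ -24.308)
G = -4 (G = -2*2 = -4)
H(u, K) = -44 - 11*u (H(u, K) = (-4 - 7)*(u + 4) = -11*(4 + u) = -44 - 11*u)
H(-12, 16)*(C + 735) = (-44 - 11*(-12))*(-316/13 + 735) = (-44 + 132)*(9239/13) = 88*(9239/13) = 813032/13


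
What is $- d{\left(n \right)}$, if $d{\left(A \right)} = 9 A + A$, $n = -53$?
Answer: $530$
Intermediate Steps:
$d{\left(A \right)} = 10 A$
$- d{\left(n \right)} = - 10 \left(-53\right) = \left(-1\right) \left(-530\right) = 530$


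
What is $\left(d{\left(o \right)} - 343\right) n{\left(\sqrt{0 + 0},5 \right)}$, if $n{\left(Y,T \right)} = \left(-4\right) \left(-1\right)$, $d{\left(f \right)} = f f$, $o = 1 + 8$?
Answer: $-1048$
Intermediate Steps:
$o = 9$
$d{\left(f \right)} = f^{2}$
$n{\left(Y,T \right)} = 4$
$\left(d{\left(o \right)} - 343\right) n{\left(\sqrt{0 + 0},5 \right)} = \left(9^{2} - 343\right) 4 = \left(81 - 343\right) 4 = \left(-262\right) 4 = -1048$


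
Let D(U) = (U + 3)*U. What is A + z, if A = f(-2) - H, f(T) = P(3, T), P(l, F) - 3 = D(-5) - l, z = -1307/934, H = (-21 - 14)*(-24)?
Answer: -776527/934 ≈ -831.40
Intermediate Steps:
D(U) = U*(3 + U) (D(U) = (3 + U)*U = U*(3 + U))
H = 840 (H = -35*(-24) = 840)
z = -1307/934 (z = -1307*1/934 = -1307/934 ≈ -1.3994)
P(l, F) = 13 - l (P(l, F) = 3 + (-5*(3 - 5) - l) = 3 + (-5*(-2) - l) = 3 + (10 - l) = 13 - l)
f(T) = 10 (f(T) = 13 - 1*3 = 13 - 3 = 10)
A = -830 (A = 10 - 1*840 = 10 - 840 = -830)
A + z = -830 - 1307/934 = -776527/934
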